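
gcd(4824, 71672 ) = 8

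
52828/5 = 10565 + 3/5 = 10565.60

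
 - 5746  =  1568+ -7314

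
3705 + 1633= 5338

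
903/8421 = 43/401=0.11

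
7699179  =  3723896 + 3975283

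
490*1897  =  929530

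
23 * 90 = 2070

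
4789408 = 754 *6352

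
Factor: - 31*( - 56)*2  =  3472= 2^4*7^1*31^1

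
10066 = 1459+8607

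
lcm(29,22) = 638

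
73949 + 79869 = 153818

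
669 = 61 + 608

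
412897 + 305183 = 718080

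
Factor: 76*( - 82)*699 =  - 4356168 = - 2^3*3^1*19^1*41^1*233^1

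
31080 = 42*740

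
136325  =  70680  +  65645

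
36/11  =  3 + 3/11  =  3.27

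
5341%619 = 389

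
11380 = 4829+6551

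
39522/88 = 19761/44= 449.11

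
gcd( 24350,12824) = 2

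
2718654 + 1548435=4267089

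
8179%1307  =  337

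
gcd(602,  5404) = 14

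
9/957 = 3/319 = 0.01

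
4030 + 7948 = 11978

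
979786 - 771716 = 208070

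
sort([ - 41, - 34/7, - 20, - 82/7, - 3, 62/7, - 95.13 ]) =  [ - 95.13, - 41, - 20,-82/7, - 34/7, - 3,  62/7]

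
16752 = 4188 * 4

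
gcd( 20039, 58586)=1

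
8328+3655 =11983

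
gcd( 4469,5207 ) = 41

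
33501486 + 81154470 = 114655956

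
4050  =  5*810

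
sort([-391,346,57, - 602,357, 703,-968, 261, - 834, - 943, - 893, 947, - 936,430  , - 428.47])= [-968,-943,  -  936, - 893, - 834,-602,- 428.47, -391,57,  261, 346,357,430, 703,947]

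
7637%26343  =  7637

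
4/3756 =1/939 = 0.00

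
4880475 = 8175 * 597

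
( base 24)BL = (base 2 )100011101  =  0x11d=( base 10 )285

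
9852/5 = 1970 + 2/5 = 1970.40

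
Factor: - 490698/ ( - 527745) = 2^1*3^3*5^ ( - 1)*13^1 * 151^( - 1) = 702/755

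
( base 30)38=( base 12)82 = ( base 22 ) 4a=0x62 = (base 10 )98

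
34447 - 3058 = 31389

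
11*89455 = 984005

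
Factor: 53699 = 53699^1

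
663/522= 221/174=1.27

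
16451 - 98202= - 81751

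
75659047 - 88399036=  - 12739989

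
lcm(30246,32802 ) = 2328942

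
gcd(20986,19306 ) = 14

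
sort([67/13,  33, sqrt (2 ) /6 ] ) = [ sqrt(  2)/6, 67/13, 33 ]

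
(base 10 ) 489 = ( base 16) 1e9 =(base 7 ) 1266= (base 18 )193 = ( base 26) il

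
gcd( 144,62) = 2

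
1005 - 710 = 295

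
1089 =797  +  292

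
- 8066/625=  - 8066/625 = - 12.91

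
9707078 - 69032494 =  - 59325416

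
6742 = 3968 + 2774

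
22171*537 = 11905827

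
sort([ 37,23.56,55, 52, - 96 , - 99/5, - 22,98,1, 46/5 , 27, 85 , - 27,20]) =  [-96, - 27, - 22 , - 99/5,  1,46/5,20,23.56,27, 37,52,55, 85,98 ]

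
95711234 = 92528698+3182536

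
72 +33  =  105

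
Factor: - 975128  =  -2^3*7^1*11^1*1583^1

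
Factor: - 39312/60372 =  - 2^2*7^1*43^( - 1) =- 28/43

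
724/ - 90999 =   -  724/90999=- 0.01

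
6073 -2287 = 3786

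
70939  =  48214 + 22725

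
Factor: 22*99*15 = 32670= 2^1*3^3*5^1*11^2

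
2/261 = 2/261= 0.01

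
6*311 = 1866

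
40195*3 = 120585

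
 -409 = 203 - 612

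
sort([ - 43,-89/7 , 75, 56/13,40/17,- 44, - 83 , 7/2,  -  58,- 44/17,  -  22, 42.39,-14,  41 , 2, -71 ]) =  [ -83, - 71, - 58, -44 , - 43, -22,-14,  -  89/7, - 44/17,2,40/17,7/2, 56/13,  41, 42.39,75]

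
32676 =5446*6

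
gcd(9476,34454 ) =46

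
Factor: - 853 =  - 853^1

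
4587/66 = 69 +1/2 = 69.50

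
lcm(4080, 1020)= 4080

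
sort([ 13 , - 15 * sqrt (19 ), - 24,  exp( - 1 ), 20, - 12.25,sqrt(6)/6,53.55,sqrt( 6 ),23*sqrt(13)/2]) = [ - 15 *sqrt( 19), - 24, - 12.25, exp( - 1),sqrt(6)/6,sqrt(6 ), 13,20,23*  sqrt( 13 ) /2, 53.55] 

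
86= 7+79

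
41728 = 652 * 64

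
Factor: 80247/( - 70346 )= - 2^(-1)*3^1*17^( - 1 )*23^1*1163^1 * 2069^ ( - 1)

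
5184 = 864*6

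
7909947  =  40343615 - 32433668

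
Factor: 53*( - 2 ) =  - 106 = - 2^1*53^1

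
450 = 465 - 15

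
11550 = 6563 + 4987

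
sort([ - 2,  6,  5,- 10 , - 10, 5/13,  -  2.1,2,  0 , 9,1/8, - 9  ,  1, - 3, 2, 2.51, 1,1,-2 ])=[ - 10, - 10, -9, - 3, - 2.1,  -  2,-2,0,  1/8,5/13,1,1, 1, 2, 2, 2.51,5, 6,  9 ]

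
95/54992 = 95/54992  =  0.00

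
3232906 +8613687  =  11846593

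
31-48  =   - 17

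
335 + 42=377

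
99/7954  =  99/7954  =  0.01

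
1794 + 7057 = 8851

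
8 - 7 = 1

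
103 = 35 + 68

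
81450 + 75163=156613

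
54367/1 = 54367 = 54367.00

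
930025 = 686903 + 243122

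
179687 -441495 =-261808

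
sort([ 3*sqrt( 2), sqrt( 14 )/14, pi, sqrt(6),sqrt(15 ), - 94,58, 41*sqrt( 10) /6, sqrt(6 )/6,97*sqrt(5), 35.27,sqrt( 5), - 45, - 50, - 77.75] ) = [ - 94, - 77.75,-50, - 45 , sqrt(14 ) /14, sqrt(6 )/6, sqrt(5),sqrt( 6),pi, sqrt(15), 3*sqrt (2),41*sqrt(10 ) /6, 35.27, 58 , 97 * sqrt(5)] 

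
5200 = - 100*( - 52)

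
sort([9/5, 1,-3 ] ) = [  -  3,1,9/5 ]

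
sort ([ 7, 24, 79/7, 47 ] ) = [ 7,79/7,24, 47] 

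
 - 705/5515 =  - 1 + 962/1103 = - 0.13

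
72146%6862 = 3526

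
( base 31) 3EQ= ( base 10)3343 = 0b110100001111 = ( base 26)4of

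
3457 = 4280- 823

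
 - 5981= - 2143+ - 3838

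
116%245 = 116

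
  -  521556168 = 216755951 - 738312119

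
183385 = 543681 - 360296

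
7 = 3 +4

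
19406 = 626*31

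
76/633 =76/633 = 0.12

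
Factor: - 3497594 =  - 2^1*1748797^1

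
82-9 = 73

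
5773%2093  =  1587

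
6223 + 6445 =12668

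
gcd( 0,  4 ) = 4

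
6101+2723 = 8824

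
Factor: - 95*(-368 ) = 34960 = 2^4 * 5^1 * 19^1*23^1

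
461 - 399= 62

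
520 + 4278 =4798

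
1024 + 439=1463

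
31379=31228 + 151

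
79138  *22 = 1741036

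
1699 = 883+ 816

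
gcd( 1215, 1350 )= 135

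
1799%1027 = 772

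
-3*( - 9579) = 28737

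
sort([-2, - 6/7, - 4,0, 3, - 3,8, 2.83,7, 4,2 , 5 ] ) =[ - 4, - 3, - 2,  -  6/7,0,  2, 2.83,  3, 4,5,7,  8 ] 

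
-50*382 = -19100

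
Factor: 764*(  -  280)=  -213920 = -2^5*5^1*7^1* 191^1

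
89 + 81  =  170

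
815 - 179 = 636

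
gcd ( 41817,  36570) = 159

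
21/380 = 21/380 = 0.06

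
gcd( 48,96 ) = 48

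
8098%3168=1762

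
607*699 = 424293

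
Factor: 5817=3^1*7^1* 277^1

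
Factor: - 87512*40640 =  - 2^9*5^1*127^1*10939^1 = - 3556487680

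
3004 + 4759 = 7763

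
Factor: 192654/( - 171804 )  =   - 231/206 = - 2^ (-1)*3^1*7^1*11^1*103^( - 1)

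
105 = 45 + 60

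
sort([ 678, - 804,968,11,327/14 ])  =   [ - 804 , 11,327/14, 678,968]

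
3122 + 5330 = 8452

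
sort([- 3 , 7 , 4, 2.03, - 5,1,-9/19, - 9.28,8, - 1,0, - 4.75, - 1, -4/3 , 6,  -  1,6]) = [ - 9.28, - 5, - 4.75, - 3, - 4/3, - 1, - 1, -1,-9/19,0,  1, 2.03,4,  6, 6,  7,  8] 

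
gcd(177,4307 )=59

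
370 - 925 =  - 555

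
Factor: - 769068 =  - 2^2 * 3^3 * 7121^1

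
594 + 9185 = 9779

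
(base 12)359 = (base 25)K1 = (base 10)501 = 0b111110101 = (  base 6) 2153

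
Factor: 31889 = 11^1*13^1 *223^1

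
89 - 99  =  -10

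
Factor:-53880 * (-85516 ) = 2^5*3^1 * 5^1*449^1*21379^1 = 4607602080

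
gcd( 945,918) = 27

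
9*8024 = 72216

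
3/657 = 1/219 = 0.00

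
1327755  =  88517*15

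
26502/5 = 26502/5 = 5300.40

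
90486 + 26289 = 116775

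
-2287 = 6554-8841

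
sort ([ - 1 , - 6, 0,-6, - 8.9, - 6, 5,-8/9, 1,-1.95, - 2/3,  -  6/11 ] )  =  [ - 8.9,-6, - 6,-6, - 1.95, - 1, - 8/9,  -  2/3,- 6/11, 0 , 1,  5]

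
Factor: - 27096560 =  - 2^4*5^1*338707^1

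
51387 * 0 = 0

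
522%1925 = 522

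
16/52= 4/13= 0.31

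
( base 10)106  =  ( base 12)8a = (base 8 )152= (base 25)46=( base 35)31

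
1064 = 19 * 56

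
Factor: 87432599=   97^1*901367^1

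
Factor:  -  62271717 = - 3^1*1657^1 * 12527^1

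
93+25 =118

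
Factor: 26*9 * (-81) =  - 2^1*3^6*13^1 = -18954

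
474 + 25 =499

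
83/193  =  83/193 = 0.43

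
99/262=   99/262 = 0.38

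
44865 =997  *45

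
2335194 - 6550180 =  - 4214986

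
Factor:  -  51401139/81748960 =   -  2^( -5)*3^1*5^(-1)  *1901^1*  9013^1*510931^(- 1 ) 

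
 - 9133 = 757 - 9890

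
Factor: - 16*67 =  - 2^4*67^1 = - 1072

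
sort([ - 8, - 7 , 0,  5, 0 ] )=[ - 8,-7, 0,0 , 5 ]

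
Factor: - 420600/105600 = - 701/176 = - 2^( - 4)*11^( - 1 )*701^1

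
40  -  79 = -39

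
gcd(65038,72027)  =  1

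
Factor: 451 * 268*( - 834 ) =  - 100803912 = -2^3*3^1*11^1*41^1 * 67^1*139^1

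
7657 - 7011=646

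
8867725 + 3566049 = 12433774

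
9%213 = 9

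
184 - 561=-377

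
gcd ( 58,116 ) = 58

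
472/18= 236/9 =26.22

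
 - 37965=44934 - 82899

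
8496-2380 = 6116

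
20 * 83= 1660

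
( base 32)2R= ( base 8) 133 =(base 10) 91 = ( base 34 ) 2n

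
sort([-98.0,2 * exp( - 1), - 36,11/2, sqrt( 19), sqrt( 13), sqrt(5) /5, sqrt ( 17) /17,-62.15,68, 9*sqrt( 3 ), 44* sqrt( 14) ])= [  -  98.0,-62.15, - 36,sqrt( 17) /17, sqrt( 5 )/5, 2*exp( - 1) , sqrt(13 ), sqrt( 19),  11/2,9*sqrt( 3),68,44*sqrt (14 )] 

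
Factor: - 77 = -7^1 * 11^1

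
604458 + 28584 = 633042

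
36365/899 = 36365/899=40.45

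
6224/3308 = 1556/827 = 1.88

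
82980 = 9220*9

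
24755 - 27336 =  -2581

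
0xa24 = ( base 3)10120011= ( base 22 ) 580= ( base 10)2596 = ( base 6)20004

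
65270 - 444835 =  - 379565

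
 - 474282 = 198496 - 672778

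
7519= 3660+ 3859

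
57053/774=57053/774 = 73.71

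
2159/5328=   2159/5328 = 0.41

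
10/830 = 1/83 = 0.01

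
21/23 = 21/23 = 0.91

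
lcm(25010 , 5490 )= 225090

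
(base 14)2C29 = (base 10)7877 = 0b1111011000101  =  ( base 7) 31652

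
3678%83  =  26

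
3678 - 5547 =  - 1869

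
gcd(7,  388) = 1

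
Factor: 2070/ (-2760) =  - 2^(- 2 ) * 3^1= -3/4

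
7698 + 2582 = 10280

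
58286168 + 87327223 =145613391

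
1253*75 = 93975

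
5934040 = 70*84772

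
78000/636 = 122 + 34/53=122.64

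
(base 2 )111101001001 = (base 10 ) 3913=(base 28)4RL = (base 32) 3q9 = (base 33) 3JJ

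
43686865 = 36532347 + 7154518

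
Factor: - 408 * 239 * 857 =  - 2^3*3^1*17^1*239^1*857^1 = - 83567784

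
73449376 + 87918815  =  161368191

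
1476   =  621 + 855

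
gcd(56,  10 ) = 2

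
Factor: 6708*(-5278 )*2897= - 2^3*3^1*7^1*13^2*29^1*43^1*2897^1  =  -  102567775128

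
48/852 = 4/71 = 0.06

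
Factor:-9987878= - 2^1*443^1*11273^1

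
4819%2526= 2293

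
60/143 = 60/143 = 0.42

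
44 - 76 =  - 32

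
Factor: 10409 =7^1* 1487^1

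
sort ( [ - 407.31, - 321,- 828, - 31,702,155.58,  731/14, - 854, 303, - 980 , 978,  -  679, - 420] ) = [-980 , - 854, - 828,  -  679,-420, - 407.31, - 321, -31,  731/14,  155.58, 303, 702, 978 ]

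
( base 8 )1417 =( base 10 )783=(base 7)2166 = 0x30F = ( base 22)1dd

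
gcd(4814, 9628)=4814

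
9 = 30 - 21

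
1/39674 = 1/39674 = 0.00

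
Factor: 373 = 373^1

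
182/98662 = 91/49331 = 0.00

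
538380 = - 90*(  -  5982)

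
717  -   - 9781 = 10498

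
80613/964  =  83 + 601/964   =  83.62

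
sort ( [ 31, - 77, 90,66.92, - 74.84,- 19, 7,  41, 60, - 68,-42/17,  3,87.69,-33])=[ - 77, - 74.84,  -  68, - 33, - 19, - 42/17,3,7,31,41,60,66.92,87.69 , 90] 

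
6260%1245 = 35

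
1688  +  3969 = 5657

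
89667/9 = 9963 = 9963.00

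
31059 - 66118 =-35059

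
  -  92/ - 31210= 46/15605 =0.00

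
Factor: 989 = 23^1*43^1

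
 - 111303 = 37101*( - 3)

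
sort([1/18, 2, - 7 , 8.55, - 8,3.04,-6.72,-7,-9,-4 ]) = [ - 9,  -  8, -7, - 7, - 6.72, - 4 , 1/18, 2, 3.04, 8.55]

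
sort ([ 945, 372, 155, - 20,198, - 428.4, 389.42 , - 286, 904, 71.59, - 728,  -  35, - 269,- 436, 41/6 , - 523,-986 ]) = [ - 986, - 728, - 523, - 436, - 428.4,  -  286, - 269, - 35 ,-20, 41/6, 71.59 , 155, 198, 372,389.42, 904, 945]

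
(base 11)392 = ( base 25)IE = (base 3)122012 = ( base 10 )464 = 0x1D0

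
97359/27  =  32453/9 = 3605.89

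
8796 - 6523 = 2273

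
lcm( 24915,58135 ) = 174405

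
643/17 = 643/17 = 37.82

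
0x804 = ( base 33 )1t6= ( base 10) 2052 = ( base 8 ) 4004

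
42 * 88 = 3696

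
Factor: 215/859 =5^1*43^1*859^(-1) 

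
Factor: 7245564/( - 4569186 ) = -1207594/761531 = - 2^1 * 79^1 * 7643^1*761531^(-1 ) 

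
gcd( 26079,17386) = 8693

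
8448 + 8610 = 17058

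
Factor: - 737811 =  - 3^2*73^1*1123^1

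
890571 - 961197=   -  70626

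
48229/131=48229/131 = 368.16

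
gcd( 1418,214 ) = 2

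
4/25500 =1/6375 = 0.00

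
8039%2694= 2651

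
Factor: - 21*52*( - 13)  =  2^2*3^1*7^1*13^2 = 14196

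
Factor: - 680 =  - 2^3*5^1*17^1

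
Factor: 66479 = 7^1*9497^1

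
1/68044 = 1/68044 = 0.00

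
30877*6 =185262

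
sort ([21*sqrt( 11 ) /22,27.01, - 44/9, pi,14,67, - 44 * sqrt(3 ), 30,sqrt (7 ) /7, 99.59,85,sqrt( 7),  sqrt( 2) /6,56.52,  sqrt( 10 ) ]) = [ -44*sqrt( 3), - 44/9, sqrt( 2) /6,  sqrt( 7 ) /7, sqrt( 7 ),pi,sqrt(10),21*sqrt(11 ) /22,14,27.01,30,56.52,67, 85, 99.59]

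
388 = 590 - 202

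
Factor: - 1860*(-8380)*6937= 108125631600  =  2^4*3^1*5^2*7^1*31^1*419^1*991^1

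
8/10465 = 8/10465 = 0.00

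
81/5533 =81/5533 = 0.01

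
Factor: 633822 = 2^1*3^1*7^1*15091^1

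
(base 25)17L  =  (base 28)119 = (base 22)1f7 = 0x335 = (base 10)821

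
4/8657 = 4/8657  =  0.00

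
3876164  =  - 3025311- -6901475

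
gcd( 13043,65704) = 1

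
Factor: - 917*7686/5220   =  -2^( - 1)*5^( - 1)*7^2 * 29^(-1)*61^1*131^1 = -  391559/290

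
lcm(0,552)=0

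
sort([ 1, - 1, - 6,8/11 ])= [-6,-1,8/11,1]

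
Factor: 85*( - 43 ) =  - 5^1*17^1*43^1  =  - 3655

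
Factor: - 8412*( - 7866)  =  66168792 = 2^3*3^3 * 19^1 * 23^1*701^1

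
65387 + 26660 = 92047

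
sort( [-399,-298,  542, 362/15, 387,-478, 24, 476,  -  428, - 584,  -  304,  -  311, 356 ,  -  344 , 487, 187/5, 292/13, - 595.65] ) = [  -  595.65, - 584, - 478, - 428, - 399, - 344, - 311, - 304, - 298, 292/13,24,362/15, 187/5, 356,387, 476, 487, 542]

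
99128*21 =2081688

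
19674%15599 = 4075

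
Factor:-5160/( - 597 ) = 2^3 * 5^1*43^1*199^ ( - 1 ) = 1720/199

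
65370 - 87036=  - 21666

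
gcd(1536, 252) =12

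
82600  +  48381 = 130981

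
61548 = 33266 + 28282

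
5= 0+5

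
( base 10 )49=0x31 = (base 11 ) 45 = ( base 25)1O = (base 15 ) 34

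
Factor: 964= 2^2 *241^1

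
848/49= 17+15/49 = 17.31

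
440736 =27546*16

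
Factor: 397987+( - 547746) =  - 149759^1 = -149759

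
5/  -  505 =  - 1 + 100/101  =  - 0.01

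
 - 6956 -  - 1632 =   -  5324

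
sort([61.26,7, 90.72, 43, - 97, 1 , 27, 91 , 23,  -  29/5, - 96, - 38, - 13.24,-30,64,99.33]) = [ - 97,-96, - 38, - 30 , - 13.24 , - 29/5, 1, 7,23, 27,43,61.26, 64, 90.72 , 91 , 99.33]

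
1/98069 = 1/98069 = 0.00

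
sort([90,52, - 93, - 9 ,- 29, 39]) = [ - 93, - 29  ,  -  9,39,52,90]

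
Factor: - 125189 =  - 23^1*5443^1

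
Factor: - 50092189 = - 7^1  *  19^1*376633^1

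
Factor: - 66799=-67^1*997^1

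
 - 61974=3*(-20658 )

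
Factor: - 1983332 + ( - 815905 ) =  - 3^1*  7^1*17^1*7841^1 = - 2799237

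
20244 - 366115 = - 345871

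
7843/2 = 7843/2=3921.50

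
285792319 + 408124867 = 693917186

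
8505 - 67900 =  - 59395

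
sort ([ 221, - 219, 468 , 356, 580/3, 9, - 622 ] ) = [ - 622,-219, 9,580/3,221, 356  ,  468 ]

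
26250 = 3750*7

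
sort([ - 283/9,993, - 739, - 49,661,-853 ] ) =[ - 853,-739, - 49 , - 283/9,661,993 ] 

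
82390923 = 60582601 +21808322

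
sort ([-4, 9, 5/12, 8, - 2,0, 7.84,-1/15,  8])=[ - 4,-2 ,-1/15,0,5/12, 7.84, 8, 8,9]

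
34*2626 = 89284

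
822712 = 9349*88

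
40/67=40/67 = 0.60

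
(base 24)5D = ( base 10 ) 133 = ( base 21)67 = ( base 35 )3S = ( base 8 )205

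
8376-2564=5812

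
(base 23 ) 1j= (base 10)42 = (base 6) 110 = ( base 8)52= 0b101010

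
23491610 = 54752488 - 31260878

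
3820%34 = 12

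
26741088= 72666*368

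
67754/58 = 1168 + 5/29 = 1168.17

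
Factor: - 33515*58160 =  - 2^4*5^2*727^1 * 6703^1  =  - 1949232400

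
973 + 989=1962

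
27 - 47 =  - 20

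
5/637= 5/637 = 0.01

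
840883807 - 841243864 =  - 360057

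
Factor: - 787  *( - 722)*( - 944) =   -  536394016 = -2^5*19^2*59^1*787^1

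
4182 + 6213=10395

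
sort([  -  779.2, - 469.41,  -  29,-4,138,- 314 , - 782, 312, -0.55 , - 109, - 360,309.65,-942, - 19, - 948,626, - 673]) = [ - 948,-942,- 782,- 779.2, - 673, - 469.41,  -  360, -314 ,-109,  -  29,  -  19, - 4 ,  -  0.55, 138, 309.65, 312,626 ]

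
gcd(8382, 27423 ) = 33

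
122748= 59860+62888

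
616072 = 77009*8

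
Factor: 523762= 2^1*261881^1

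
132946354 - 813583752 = -680637398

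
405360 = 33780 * 12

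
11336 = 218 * 52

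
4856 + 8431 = 13287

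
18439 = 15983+2456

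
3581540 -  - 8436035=12017575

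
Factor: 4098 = 2^1*3^1*683^1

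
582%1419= 582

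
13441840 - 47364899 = -33923059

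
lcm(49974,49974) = 49974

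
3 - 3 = 0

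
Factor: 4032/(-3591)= - 64/57 = - 2^6*3^(  -  1 )*19^(-1 )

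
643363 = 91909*7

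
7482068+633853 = 8115921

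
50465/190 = 265 + 23/38 = 265.61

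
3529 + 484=4013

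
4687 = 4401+286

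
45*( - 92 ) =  - 4140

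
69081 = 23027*3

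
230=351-121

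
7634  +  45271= 52905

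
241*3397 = 818677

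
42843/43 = 996 + 15/43 = 996.35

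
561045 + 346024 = 907069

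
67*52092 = 3490164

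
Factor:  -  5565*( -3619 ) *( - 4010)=- 2^1*3^1*5^2*7^2*11^1*47^1*53^1*401^1 = - 80760337350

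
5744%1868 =140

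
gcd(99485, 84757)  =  1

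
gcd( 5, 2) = 1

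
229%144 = 85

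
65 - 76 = -11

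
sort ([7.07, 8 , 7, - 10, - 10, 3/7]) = [- 10 , - 10, 3/7 , 7, 7.07,8]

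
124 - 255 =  - 131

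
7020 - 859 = 6161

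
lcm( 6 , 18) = 18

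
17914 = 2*8957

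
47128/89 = 529 + 47/89 = 529.53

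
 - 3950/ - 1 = 3950/1 = 3950.00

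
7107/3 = 2369 = 2369.00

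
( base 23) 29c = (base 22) 2E1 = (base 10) 1277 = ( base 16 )4fd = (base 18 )3gh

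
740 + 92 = 832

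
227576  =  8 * 28447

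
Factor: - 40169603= - 40169603^1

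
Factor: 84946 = 2^1* 42473^1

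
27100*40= 1084000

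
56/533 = 56/533 = 0.11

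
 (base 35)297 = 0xAD4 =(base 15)c4c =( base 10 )2772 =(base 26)42g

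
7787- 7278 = 509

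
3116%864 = 524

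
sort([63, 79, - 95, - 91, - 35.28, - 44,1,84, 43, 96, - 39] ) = [ - 95, - 91, - 44,-39, - 35.28,1,43, 63,79,  84,96] 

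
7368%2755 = 1858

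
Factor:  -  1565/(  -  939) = 5/3 = 3^(-1)*5^1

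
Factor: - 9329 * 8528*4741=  - 377183112592 = - 2^4*11^1*13^1 * 19^1*41^1 * 431^1 * 491^1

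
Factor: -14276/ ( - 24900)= 43/75 = 3^(-1)*5^( - 2)*43^1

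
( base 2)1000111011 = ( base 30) j1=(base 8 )1073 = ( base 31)id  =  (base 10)571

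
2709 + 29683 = 32392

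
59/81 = 59/81 = 0.73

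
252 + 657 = 909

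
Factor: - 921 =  - 3^1  *  307^1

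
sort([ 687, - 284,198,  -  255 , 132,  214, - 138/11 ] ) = [ - 284, - 255,-138/11, 132,198,214 , 687 ]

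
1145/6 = 190 + 5/6=190.83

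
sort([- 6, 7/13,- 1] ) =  [ - 6, - 1, 7/13]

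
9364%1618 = 1274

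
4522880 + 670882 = 5193762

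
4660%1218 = 1006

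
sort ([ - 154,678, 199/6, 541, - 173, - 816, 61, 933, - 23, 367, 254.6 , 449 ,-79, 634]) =[ - 816, - 173, - 154, - 79,-23,  199/6,  61,254.6, 367, 449, 541, 634 , 678, 933] 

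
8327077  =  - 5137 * ( -1621)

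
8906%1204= 478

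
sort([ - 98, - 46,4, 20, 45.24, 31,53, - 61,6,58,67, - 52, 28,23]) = [- 98,-61 , - 52,-46, 4,6,20 , 23, 28,31,45.24, 53,58, 67 ]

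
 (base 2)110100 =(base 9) 57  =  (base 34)1I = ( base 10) 52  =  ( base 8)64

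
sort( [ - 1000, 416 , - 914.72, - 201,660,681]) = [ - 1000, - 914.72, - 201, 416 , 660, 681]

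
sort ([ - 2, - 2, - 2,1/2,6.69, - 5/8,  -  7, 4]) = [ - 7,-2, - 2, - 2, - 5/8,  1/2, 4,6.69 ] 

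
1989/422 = 1989/422 = 4.71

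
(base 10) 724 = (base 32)mk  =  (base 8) 1324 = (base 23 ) 18B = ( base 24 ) 164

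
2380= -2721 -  - 5101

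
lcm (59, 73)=4307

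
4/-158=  - 2/79 =-0.03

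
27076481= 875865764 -848789283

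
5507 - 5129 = 378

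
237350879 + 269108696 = 506459575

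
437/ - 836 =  - 1 + 21/44  =  - 0.52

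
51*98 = 4998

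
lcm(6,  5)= 30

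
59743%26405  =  6933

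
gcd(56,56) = 56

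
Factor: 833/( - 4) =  - 2^( - 2 )*7^2 *17^1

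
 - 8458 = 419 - 8877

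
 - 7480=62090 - 69570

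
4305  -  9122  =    -  4817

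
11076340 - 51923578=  - 40847238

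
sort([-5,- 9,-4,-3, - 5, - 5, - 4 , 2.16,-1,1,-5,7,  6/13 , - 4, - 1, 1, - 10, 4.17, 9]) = [ - 10, - 9,-5,-5,  -  5,-5, - 4,-4,  -  4,  -  3,- 1,-1,6/13, 1,1, 2.16, 4.17 , 7, 9 ]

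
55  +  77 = 132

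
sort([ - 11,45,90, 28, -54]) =[ - 54, - 11,28,45,90] 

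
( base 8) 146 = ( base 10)102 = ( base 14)74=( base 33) 33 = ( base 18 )5c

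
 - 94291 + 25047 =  - 69244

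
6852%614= 98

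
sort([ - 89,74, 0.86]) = [ - 89,0.86 , 74] 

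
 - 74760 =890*( - 84) 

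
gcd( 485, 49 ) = 1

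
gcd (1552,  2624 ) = 16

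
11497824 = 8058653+3439171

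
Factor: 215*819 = 3^2*5^1 * 7^1 * 13^1 * 43^1 = 176085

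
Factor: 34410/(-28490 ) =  - 93/77 = - 3^1*7^( - 1 ) *11^( - 1)*31^1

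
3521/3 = 1173 + 2/3=1173.67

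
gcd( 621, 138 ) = 69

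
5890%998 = 900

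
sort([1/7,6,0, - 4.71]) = [-4.71, 0, 1/7, 6 ]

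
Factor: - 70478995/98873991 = -3^(-2)*5^1* 53^(-2 ) * 3911^ ( - 1 )*14095799^1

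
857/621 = 857/621 = 1.38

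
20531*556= 11415236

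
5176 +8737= 13913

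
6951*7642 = 53119542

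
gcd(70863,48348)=237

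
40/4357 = 40/4357 = 0.01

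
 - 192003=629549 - 821552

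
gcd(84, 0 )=84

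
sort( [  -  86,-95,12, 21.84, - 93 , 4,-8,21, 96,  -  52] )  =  [ - 95, - 93, - 86  ,-52,- 8, 4, 12, 21,21.84,96]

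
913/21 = 913/21 = 43.48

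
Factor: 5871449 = 353^1 * 16633^1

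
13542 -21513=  -7971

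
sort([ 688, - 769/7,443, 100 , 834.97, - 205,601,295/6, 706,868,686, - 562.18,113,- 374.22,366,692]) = [-562.18, - 374.22, - 205, - 769/7,  295/6, 100,113,366,443,601, 686 , 688, 692,706,834.97,868 ]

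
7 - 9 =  - 2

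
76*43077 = 3273852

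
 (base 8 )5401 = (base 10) 2817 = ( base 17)9cc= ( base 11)2131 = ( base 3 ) 10212100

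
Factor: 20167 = 7^1*43^1*67^1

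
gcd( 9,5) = 1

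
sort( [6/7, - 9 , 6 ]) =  [ - 9, 6/7,  6 ]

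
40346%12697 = 2255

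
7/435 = 7/435 = 0.02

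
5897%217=38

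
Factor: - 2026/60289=-2^1*1013^1*60289^( - 1)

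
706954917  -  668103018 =38851899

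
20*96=1920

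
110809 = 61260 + 49549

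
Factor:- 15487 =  - 17^1*911^1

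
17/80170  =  17/80170= 0.00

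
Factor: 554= 2^1*277^1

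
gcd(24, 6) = 6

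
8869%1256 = 77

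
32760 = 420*78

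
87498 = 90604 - 3106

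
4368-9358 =-4990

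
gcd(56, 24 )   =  8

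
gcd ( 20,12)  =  4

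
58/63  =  58/63  =  0.92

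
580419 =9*64491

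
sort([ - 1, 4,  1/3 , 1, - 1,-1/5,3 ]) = [ - 1,-1,-1/5,1/3,1, 3, 4 ]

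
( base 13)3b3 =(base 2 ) 1010001101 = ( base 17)247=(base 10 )653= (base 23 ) 159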